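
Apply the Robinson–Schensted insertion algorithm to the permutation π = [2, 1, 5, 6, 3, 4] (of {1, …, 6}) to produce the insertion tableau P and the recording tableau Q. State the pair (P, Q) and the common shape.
P = [1, 3, 4] / [2, 5, 6];  Q = [1, 3, 4] / [2, 5, 6];  common shape = (3, 3)

Row-insert the values π_1, π_2, … into P one at a time, bumping the leftmost entry strictly greater than the inserted value down to the next row. The recording tableau Q records, in position (i, j), the step at which that cell was added to P.
  Insert 2 (step 1): P = [2];  Q = [1]
  Insert 1 (step 2): P = [1] / [2];  Q = [1] / [2]
  Insert 5 (step 3): P = [1, 5] / [2];  Q = [1, 3] / [2]
  Insert 6 (step 4): P = [1, 5, 6] / [2];  Q = [1, 3, 4] / [2]
  Insert 3 (step 5): P = [1, 3, 6] / [2, 5];  Q = [1, 3, 4] / [2, 5]
  Insert 4 (step 6): P = [1, 3, 4] / [2, 5, 6];  Q = [1, 3, 4] / [2, 5, 6]
Final shape: (3, 3).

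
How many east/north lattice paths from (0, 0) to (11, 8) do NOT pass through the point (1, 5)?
Number of paths = 73866

Total paths from (0, 0) to (11, 8): C(19, 11) = 75582. Paths through (1, 5): (paths (0, 0) → (1, 5)) × (paths (1, 5) → (11, 8)) = C(6, 1) · C(13, 10) = 6 · 286 = 1716. Avoidance count = 75582 − 1716 = 73866.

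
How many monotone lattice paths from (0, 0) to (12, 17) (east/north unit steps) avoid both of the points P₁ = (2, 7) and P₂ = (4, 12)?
Number of paths = 43875351

Inclusion–exclusion. Total paths: C(29, 12) = 51895935. Through P₁: C(9, 2)·C(20, 10) = 6651216. Through P₂: C(16, 4)·C(13, 8) = 2342340. Since P₁ is strictly southwest of P₂, a monotone path through both must visit P₁ then P₂; paths through both = C(9, 2)·C(7, 2)·C(13, 8) = 972972. Avoid both = 51895935 − 6651216 − 2342340 + 972972 = 43875351.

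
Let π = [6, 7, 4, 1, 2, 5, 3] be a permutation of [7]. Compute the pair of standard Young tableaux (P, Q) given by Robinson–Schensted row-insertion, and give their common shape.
P = [1, 2, 3] / [4, 5] / [6, 7];  Q = [1, 2, 6] / [3, 5] / [4, 7];  common shape = (3, 2, 2)

Row-insert the values π_1, π_2, … into P one at a time, bumping the leftmost entry strictly greater than the inserted value down to the next row. The recording tableau Q records, in position (i, j), the step at which that cell was added to P.
  Insert 6 (step 1): P = [6];  Q = [1]
  Insert 7 (step 2): P = [6, 7];  Q = [1, 2]
  Insert 4 (step 3): P = [4, 7] / [6];  Q = [1, 2] / [3]
  Insert 1 (step 4): P = [1, 7] / [4] / [6];  Q = [1, 2] / [3] / [4]
  Insert 2 (step 5): P = [1, 2] / [4, 7] / [6];  Q = [1, 2] / [3, 5] / [4]
  Insert 5 (step 6): P = [1, 2, 5] / [4, 7] / [6];  Q = [1, 2, 6] / [3, 5] / [4]
  Insert 3 (step 7): P = [1, 2, 3] / [4, 5] / [6, 7];  Q = [1, 2, 6] / [3, 5] / [4, 7]
Final shape: (3, 2, 2).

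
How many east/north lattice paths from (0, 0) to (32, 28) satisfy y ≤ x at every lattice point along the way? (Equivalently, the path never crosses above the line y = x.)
Number of paths = 15715143261459775

By the reflection principle (André's argument), the number of monotone paths to (32, 28) with n ≤ m that never go above y = x is C(60, 32) − C(60, 33) = 103719945525634515 − 88004802264174740 = 15715143261459775.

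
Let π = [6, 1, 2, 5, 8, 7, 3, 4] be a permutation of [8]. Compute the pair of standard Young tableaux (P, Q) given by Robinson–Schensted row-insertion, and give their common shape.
P = [1, 2, 3, 4] / [5, 7] / [6, 8];  Q = [1, 3, 4, 5] / [2, 6] / [7, 8];  common shape = (4, 2, 2)

Row-insert the values π_1, π_2, … into P one at a time, bumping the leftmost entry strictly greater than the inserted value down to the next row. The recording tableau Q records, in position (i, j), the step at which that cell was added to P.
  Insert 6 (step 1): P = [6];  Q = [1]
  Insert 1 (step 2): P = [1] / [6];  Q = [1] / [2]
  Insert 2 (step 3): P = [1, 2] / [6];  Q = [1, 3] / [2]
  Insert 5 (step 4): P = [1, 2, 5] / [6];  Q = [1, 3, 4] / [2]
  Insert 8 (step 5): P = [1, 2, 5, 8] / [6];  Q = [1, 3, 4, 5] / [2]
  Insert 7 (step 6): P = [1, 2, 5, 7] / [6, 8];  Q = [1, 3, 4, 5] / [2, 6]
  Insert 3 (step 7): P = [1, 2, 3, 7] / [5, 8] / [6];  Q = [1, 3, 4, 5] / [2, 6] / [7]
  Insert 4 (step 8): P = [1, 2, 3, 4] / [5, 7] / [6, 8];  Q = [1, 3, 4, 5] / [2, 6] / [7, 8]
Final shape: (4, 2, 2).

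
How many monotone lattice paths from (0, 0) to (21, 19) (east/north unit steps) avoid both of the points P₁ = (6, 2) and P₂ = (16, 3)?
Number of paths = 115428721551

Inclusion–exclusion. Total paths: C(40, 21) = 131282408400. Through P₁: C(8, 6)·C(32, 15) = 15840236160. Through P₂: C(19, 16)·C(21, 5) = 19718181. Since P₁ is strictly southwest of P₂, a monotone path through both must visit P₁ then P₂; paths through both = C(8, 6)·C(11, 10)·C(21, 5) = 6267492. Avoid both = 131282408400 − 15840236160 − 19718181 + 6267492 = 115428721551.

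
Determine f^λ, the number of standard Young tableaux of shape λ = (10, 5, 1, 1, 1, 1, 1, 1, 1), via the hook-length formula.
# SYT of shape (10, 5, 1, 1, 1, 1, 1, 1, 1) = 71131060

Hook-length formula: f^λ = n! / Π hook(c), product over all cells c of the Young diagram. For λ = (10, 5, 1, 1, 1, 1, 1, 1, 1), n = 22 boxes. Hook lengths by row (left-to-right, top-to-bottom): [18, 10, 9, 8, 7, 5, 4, 3, 2, 1]; [12, 4, 3, 2, 1]; [7]; [6]; [5]; [4]; [3]; [2]; [1]. Product of hooks = 15801827328000. So f^λ = 22! / 15801827328000 = 1124000727777607680000 / 15801827328000 = 71131060.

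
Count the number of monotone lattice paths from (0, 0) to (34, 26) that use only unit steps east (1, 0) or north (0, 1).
Number of paths = 69886166503903470

A monotone lattice path from (0, 0) to (34, 26) consists of 34 east steps and 26 north steps in some order, so it is determined by which 34 of the 60 steps are east. The count is C(60, 34) = 69886166503903470.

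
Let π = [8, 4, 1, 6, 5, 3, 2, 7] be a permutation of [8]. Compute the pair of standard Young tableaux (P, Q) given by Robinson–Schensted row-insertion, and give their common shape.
P = [1, 2, 7] / [3, 5] / [4] / [6] / [8];  Q = [1, 4, 8] / [2, 5] / [3] / [6] / [7];  common shape = (3, 2, 1, 1, 1)

Row-insert the values π_1, π_2, … into P one at a time, bumping the leftmost entry strictly greater than the inserted value down to the next row. The recording tableau Q records, in position (i, j), the step at which that cell was added to P.
  Insert 8 (step 1): P = [8];  Q = [1]
  Insert 4 (step 2): P = [4] / [8];  Q = [1] / [2]
  Insert 1 (step 3): P = [1] / [4] / [8];  Q = [1] / [2] / [3]
  Insert 6 (step 4): P = [1, 6] / [4] / [8];  Q = [1, 4] / [2] / [3]
  Insert 5 (step 5): P = [1, 5] / [4, 6] / [8];  Q = [1, 4] / [2, 5] / [3]
  Insert 3 (step 6): P = [1, 3] / [4, 5] / [6] / [8];  Q = [1, 4] / [2, 5] / [3] / [6]
  Insert 2 (step 7): P = [1, 2] / [3, 5] / [4] / [6] / [8];  Q = [1, 4] / [2, 5] / [3] / [6] / [7]
  Insert 7 (step 8): P = [1, 2, 7] / [3, 5] / [4] / [6] / [8];  Q = [1, 4, 8] / [2, 5] / [3] / [6] / [7]
Final shape: (3, 2, 1, 1, 1).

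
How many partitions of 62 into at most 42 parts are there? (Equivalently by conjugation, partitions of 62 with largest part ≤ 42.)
p(62, parts ≤ 42) = 1298069

Use the recurrence p(n, m) = p(n, m−1) + p(n−m, m): either the largest part is < m (count p(n, m−1)) or the largest part is exactly m (remove one copy of m, count p(n−m, m)). With p(0, ·) = 1 this gives p(62, parts ≤ 42) = 1298069. (By conjugating Young diagrams, this also counts partitions of 62 into at most 42 parts.)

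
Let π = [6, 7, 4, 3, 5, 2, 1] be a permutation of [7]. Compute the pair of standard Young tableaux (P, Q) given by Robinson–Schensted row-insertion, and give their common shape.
P = [1, 5] / [2, 7] / [3] / [4] / [6];  Q = [1, 2] / [3, 5] / [4] / [6] / [7];  common shape = (2, 2, 1, 1, 1)

Row-insert the values π_1, π_2, … into P one at a time, bumping the leftmost entry strictly greater than the inserted value down to the next row. The recording tableau Q records, in position (i, j), the step at which that cell was added to P.
  Insert 6 (step 1): P = [6];  Q = [1]
  Insert 7 (step 2): P = [6, 7];  Q = [1, 2]
  Insert 4 (step 3): P = [4, 7] / [6];  Q = [1, 2] / [3]
  Insert 3 (step 4): P = [3, 7] / [4] / [6];  Q = [1, 2] / [3] / [4]
  Insert 5 (step 5): P = [3, 5] / [4, 7] / [6];  Q = [1, 2] / [3, 5] / [4]
  Insert 2 (step 6): P = [2, 5] / [3, 7] / [4] / [6];  Q = [1, 2] / [3, 5] / [4] / [6]
  Insert 1 (step 7): P = [1, 5] / [2, 7] / [3] / [4] / [6];  Q = [1, 2] / [3, 5] / [4] / [6] / [7]
Final shape: (2, 2, 1, 1, 1).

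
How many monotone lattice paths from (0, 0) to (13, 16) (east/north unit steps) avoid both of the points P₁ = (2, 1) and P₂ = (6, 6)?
Number of paths = 34066827

Inclusion–exclusion. Total paths: C(29, 13) = 67863915. Through P₁: C(3, 2)·C(26, 11) = 23178480. Through P₂: C(12, 6)·C(17, 7) = 17969952. Since P₁ is strictly southwest of P₂, a monotone path through both must visit P₁ then P₂; paths through both = C(3, 2)·C(9, 4)·C(17, 7) = 7351344. Avoid both = 67863915 − 23178480 − 17969952 + 7351344 = 34066827.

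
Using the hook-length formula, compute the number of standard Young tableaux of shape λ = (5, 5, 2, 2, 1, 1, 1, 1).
# SYT of shape (5, 5, 2, 2, 1, 1, 1, 1) = 3978000

Hook-length formula: f^λ = n! / Π hook(c), product over all cells c of the Young diagram. For λ = (5, 5, 2, 2, 1, 1, 1, 1), n = 18 boxes. Hook lengths by row (left-to-right, top-to-bottom): [12, 7, 4, 3, 2]; [11, 6, 3, 2, 1]; [7, 2]; [6, 1]; [4]; [3]; [2]; [1]. Product of hooks = 1609445376. So f^λ = 18! / 1609445376 = 6402373705728000 / 1609445376 = 3978000.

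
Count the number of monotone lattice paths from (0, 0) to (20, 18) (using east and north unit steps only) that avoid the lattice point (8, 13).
Number of paths = 32318804490

Total paths from (0, 0) to (20, 18): C(38, 20) = 33578000610. Paths through (8, 13): (paths (0, 0) → (8, 13)) × (paths (8, 13) → (20, 18)) = C(21, 8) · C(17, 12) = 203490 · 6188 = 1259196120. Avoidance count = 33578000610 − 1259196120 = 32318804490.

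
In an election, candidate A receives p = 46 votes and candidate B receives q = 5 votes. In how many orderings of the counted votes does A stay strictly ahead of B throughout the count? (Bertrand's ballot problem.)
Strict-lead orderings = 1888460

Total orderings of the 51 votes with 46 for A: C(51, 46) = 2349060. By the Bertrand ballot formula (Cycle Lemma / reflection principle), the number of orderings in which A is strictly ahead of B throughout is (p − q)/(p + q) · C(p + q, p) = (46 − 5)/(46 + 5) · 2349060 = 1888460.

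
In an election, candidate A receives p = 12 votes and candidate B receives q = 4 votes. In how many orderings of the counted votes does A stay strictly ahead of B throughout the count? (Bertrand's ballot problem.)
Strict-lead orderings = 910

Total orderings of the 16 votes with 12 for A: C(16, 12) = 1820. By the Bertrand ballot formula (Cycle Lemma / reflection principle), the number of orderings in which A is strictly ahead of B throughout is (p − q)/(p + q) · C(p + q, p) = (12 − 4)/(12 + 4) · 1820 = 910.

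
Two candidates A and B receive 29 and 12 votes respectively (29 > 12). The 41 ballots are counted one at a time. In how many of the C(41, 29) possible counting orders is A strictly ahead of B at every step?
Strict-lead orderings = 3275052040

Total orderings of the 41 votes with 29 for A: C(41, 29) = 7898654920. By the Bertrand ballot formula (Cycle Lemma / reflection principle), the number of orderings in which A is strictly ahead of B throughout is (p − q)/(p + q) · C(p + q, p) = (29 − 12)/(29 + 12) · 7898654920 = 3275052040.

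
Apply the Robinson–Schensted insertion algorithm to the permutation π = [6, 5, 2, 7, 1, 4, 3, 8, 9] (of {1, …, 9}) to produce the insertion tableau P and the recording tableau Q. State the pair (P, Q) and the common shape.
P = [1, 3, 8, 9] / [2, 4] / [5, 7] / [6];  Q = [1, 4, 8, 9] / [2, 6] / [3, 7] / [5];  common shape = (4, 2, 2, 1)

Row-insert the values π_1, π_2, … into P one at a time, bumping the leftmost entry strictly greater than the inserted value down to the next row. The recording tableau Q records, in position (i, j), the step at which that cell was added to P.
  Insert 6 (step 1): P = [6];  Q = [1]
  Insert 5 (step 2): P = [5] / [6];  Q = [1] / [2]
  Insert 2 (step 3): P = [2] / [5] / [6];  Q = [1] / [2] / [3]
  Insert 7 (step 4): P = [2, 7] / [5] / [6];  Q = [1, 4] / [2] / [3]
  Insert 1 (step 5): P = [1, 7] / [2] / [5] / [6];  Q = [1, 4] / [2] / [3] / [5]
  Insert 4 (step 6): P = [1, 4] / [2, 7] / [5] / [6];  Q = [1, 4] / [2, 6] / [3] / [5]
  Insert 3 (step 7): P = [1, 3] / [2, 4] / [5, 7] / [6];  Q = [1, 4] / [2, 6] / [3, 7] / [5]
  Insert 8 (step 8): P = [1, 3, 8] / [2, 4] / [5, 7] / [6];  Q = [1, 4, 8] / [2, 6] / [3, 7] / [5]
  Insert 9 (step 9): P = [1, 3, 8, 9] / [2, 4] / [5, 7] / [6];  Q = [1, 4, 8, 9] / [2, 6] / [3, 7] / [5]
Final shape: (4, 2, 2, 1).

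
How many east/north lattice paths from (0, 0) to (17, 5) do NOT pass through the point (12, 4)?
Number of paths = 15414

Total paths from (0, 0) to (17, 5): C(22, 17) = 26334. Paths through (12, 4): (paths (0, 0) → (12, 4)) × (paths (12, 4) → (17, 5)) = C(16, 12) · C(6, 5) = 1820 · 6 = 10920. Avoidance count = 26334 − 10920 = 15414.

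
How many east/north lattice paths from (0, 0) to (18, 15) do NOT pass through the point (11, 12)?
Number of paths = 874908960

Total paths from (0, 0) to (18, 15): C(33, 18) = 1037158320. Paths through (11, 12): (paths (0, 0) → (11, 12)) × (paths (11, 12) → (18, 15)) = C(23, 11) · C(10, 7) = 1352078 · 120 = 162249360. Avoidance count = 1037158320 − 162249360 = 874908960.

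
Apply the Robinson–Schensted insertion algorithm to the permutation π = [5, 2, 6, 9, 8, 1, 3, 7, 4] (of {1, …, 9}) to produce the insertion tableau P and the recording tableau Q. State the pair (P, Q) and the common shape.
P = [1, 3, 4] / [2, 6, 7] / [5, 8] / [9];  Q = [1, 3, 4] / [2, 5, 8] / [6, 7] / [9];  common shape = (3, 3, 2, 1)

Row-insert the values π_1, π_2, … into P one at a time, bumping the leftmost entry strictly greater than the inserted value down to the next row. The recording tableau Q records, in position (i, j), the step at which that cell was added to P.
  Insert 5 (step 1): P = [5];  Q = [1]
  Insert 2 (step 2): P = [2] / [5];  Q = [1] / [2]
  Insert 6 (step 3): P = [2, 6] / [5];  Q = [1, 3] / [2]
  Insert 9 (step 4): P = [2, 6, 9] / [5];  Q = [1, 3, 4] / [2]
  Insert 8 (step 5): P = [2, 6, 8] / [5, 9];  Q = [1, 3, 4] / [2, 5]
  Insert 1 (step 6): P = [1, 6, 8] / [2, 9] / [5];  Q = [1, 3, 4] / [2, 5] / [6]
  Insert 3 (step 7): P = [1, 3, 8] / [2, 6] / [5, 9];  Q = [1, 3, 4] / [2, 5] / [6, 7]
  Insert 7 (step 8): P = [1, 3, 7] / [2, 6, 8] / [5, 9];  Q = [1, 3, 4] / [2, 5, 8] / [6, 7]
  Insert 4 (step 9): P = [1, 3, 4] / [2, 6, 7] / [5, 8] / [9];  Q = [1, 3, 4] / [2, 5, 8] / [6, 7] / [9]
Final shape: (3, 3, 2, 1).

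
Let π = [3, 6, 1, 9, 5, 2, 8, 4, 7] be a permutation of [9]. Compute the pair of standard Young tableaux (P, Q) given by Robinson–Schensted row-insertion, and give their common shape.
P = [1, 2, 4, 7] / [3, 5, 8] / [6, 9];  Q = [1, 2, 4, 9] / [3, 5, 7] / [6, 8];  common shape = (4, 3, 2)

Row-insert the values π_1, π_2, … into P one at a time, bumping the leftmost entry strictly greater than the inserted value down to the next row. The recording tableau Q records, in position (i, j), the step at which that cell was added to P.
  Insert 3 (step 1): P = [3];  Q = [1]
  Insert 6 (step 2): P = [3, 6];  Q = [1, 2]
  Insert 1 (step 3): P = [1, 6] / [3];  Q = [1, 2] / [3]
  Insert 9 (step 4): P = [1, 6, 9] / [3];  Q = [1, 2, 4] / [3]
  Insert 5 (step 5): P = [1, 5, 9] / [3, 6];  Q = [1, 2, 4] / [3, 5]
  Insert 2 (step 6): P = [1, 2, 9] / [3, 5] / [6];  Q = [1, 2, 4] / [3, 5] / [6]
  Insert 8 (step 7): P = [1, 2, 8] / [3, 5, 9] / [6];  Q = [1, 2, 4] / [3, 5, 7] / [6]
  Insert 4 (step 8): P = [1, 2, 4] / [3, 5, 8] / [6, 9];  Q = [1, 2, 4] / [3, 5, 7] / [6, 8]
  Insert 7 (step 9): P = [1, 2, 4, 7] / [3, 5, 8] / [6, 9];  Q = [1, 2, 4, 9] / [3, 5, 7] / [6, 8]
Final shape: (4, 3, 2).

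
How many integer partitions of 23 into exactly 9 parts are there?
p(23, 9 parts) = 123

Partitions of n into exactly k parts are in bijection with partitions of n − k into at most k parts (subtract 1 from each part). So p(23, exactly 9) = p(14, parts ≤ 9). Computing via the recurrence p(m, j) = p(m, j−1) + p(m−j, j) gives 123.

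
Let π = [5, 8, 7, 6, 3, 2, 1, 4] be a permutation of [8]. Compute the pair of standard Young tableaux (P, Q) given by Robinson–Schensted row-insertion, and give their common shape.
P = [1, 4] / [2, 6] / [3] / [5] / [7] / [8];  Q = [1, 2] / [3, 8] / [4] / [5] / [6] / [7];  common shape = (2, 2, 1, 1, 1, 1)

Row-insert the values π_1, π_2, … into P one at a time, bumping the leftmost entry strictly greater than the inserted value down to the next row. The recording tableau Q records, in position (i, j), the step at which that cell was added to P.
  Insert 5 (step 1): P = [5];  Q = [1]
  Insert 8 (step 2): P = [5, 8];  Q = [1, 2]
  Insert 7 (step 3): P = [5, 7] / [8];  Q = [1, 2] / [3]
  Insert 6 (step 4): P = [5, 6] / [7] / [8];  Q = [1, 2] / [3] / [4]
  Insert 3 (step 5): P = [3, 6] / [5] / [7] / [8];  Q = [1, 2] / [3] / [4] / [5]
  Insert 2 (step 6): P = [2, 6] / [3] / [5] / [7] / [8];  Q = [1, 2] / [3] / [4] / [5] / [6]
  Insert 1 (step 7): P = [1, 6] / [2] / [3] / [5] / [7] / [8];  Q = [1, 2] / [3] / [4] / [5] / [6] / [7]
  Insert 4 (step 8): P = [1, 4] / [2, 6] / [3] / [5] / [7] / [8];  Q = [1, 2] / [3, 8] / [4] / [5] / [6] / [7]
Final shape: (2, 2, 1, 1, 1, 1).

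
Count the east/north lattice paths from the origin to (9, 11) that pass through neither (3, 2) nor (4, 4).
Number of paths = 86230

Inclusion–exclusion. Total paths: C(20, 9) = 167960. Through P₁: C(5, 3)·C(15, 6) = 50050. Through P₂: C(8, 4)·C(12, 5) = 55440. Since P₁ is strictly southwest of P₂, a monotone path through both must visit P₁ then P₂; paths through both = C(5, 3)·C(3, 1)·C(12, 5) = 23760. Avoid both = 167960 − 50050 − 55440 + 23760 = 86230.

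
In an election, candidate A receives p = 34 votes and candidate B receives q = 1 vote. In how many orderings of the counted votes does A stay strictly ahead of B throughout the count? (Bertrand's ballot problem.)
Strict-lead orderings = 33

Total orderings of the 35 votes with 34 for A: C(35, 34) = 35. By the Bertrand ballot formula (Cycle Lemma / reflection principle), the number of orderings in which A is strictly ahead of B throughout is (p − q)/(p + q) · C(p + q, p) = (34 − 1)/(34 + 1) · 35 = 33.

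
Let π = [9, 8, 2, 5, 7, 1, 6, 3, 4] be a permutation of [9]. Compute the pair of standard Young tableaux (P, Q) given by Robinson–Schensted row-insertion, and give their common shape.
P = [1, 3, 4] / [2, 5, 6] / [7] / [8] / [9];  Q = [1, 4, 5] / [2, 7, 9] / [3] / [6] / [8];  common shape = (3, 3, 1, 1, 1)

Row-insert the values π_1, π_2, … into P one at a time, bumping the leftmost entry strictly greater than the inserted value down to the next row. The recording tableau Q records, in position (i, j), the step at which that cell was added to P.
  Insert 9 (step 1): P = [9];  Q = [1]
  Insert 8 (step 2): P = [8] / [9];  Q = [1] / [2]
  Insert 2 (step 3): P = [2] / [8] / [9];  Q = [1] / [2] / [3]
  Insert 5 (step 4): P = [2, 5] / [8] / [9];  Q = [1, 4] / [2] / [3]
  Insert 7 (step 5): P = [2, 5, 7] / [8] / [9];  Q = [1, 4, 5] / [2] / [3]
  Insert 1 (step 6): P = [1, 5, 7] / [2] / [8] / [9];  Q = [1, 4, 5] / [2] / [3] / [6]
  Insert 6 (step 7): P = [1, 5, 6] / [2, 7] / [8] / [9];  Q = [1, 4, 5] / [2, 7] / [3] / [6]
  Insert 3 (step 8): P = [1, 3, 6] / [2, 5] / [7] / [8] / [9];  Q = [1, 4, 5] / [2, 7] / [3] / [6] / [8]
  Insert 4 (step 9): P = [1, 3, 4] / [2, 5, 6] / [7] / [8] / [9];  Q = [1, 4, 5] / [2, 7, 9] / [3] / [6] / [8]
Final shape: (3, 3, 1, 1, 1).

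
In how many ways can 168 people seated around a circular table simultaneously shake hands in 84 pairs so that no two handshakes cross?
C_84 = 270557451039395118028642463289168566420671280440

These noncrossing handshakes are counted by the Catalan number C_n = (1/(n + 1)) · C(2n, n). For n = 84: C_84 = (1/85) · C(168, 84) = 22997383338348585032434609379579328145757058837400/85 = 270557451039395118028642463289168566420671280440.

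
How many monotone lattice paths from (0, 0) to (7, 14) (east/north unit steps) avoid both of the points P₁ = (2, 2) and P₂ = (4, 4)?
Number of paths = 69428

Inclusion–exclusion. Total paths: C(21, 7) = 116280. Through P₁: C(4, 2)·C(17, 5) = 37128. Through P₂: C(8, 4)·C(13, 3) = 20020. Since P₁ is strictly southwest of P₂, a monotone path through both must visit P₁ then P₂; paths through both = C(4, 2)·C(4, 2)·C(13, 3) = 10296. Avoid both = 116280 − 37128 − 20020 + 10296 = 69428.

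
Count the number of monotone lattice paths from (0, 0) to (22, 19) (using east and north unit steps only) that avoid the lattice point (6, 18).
Number of paths = 244660382068

Total paths from (0, 0) to (22, 19): C(41, 22) = 244662670200. Paths through (6, 18): (paths (0, 0) → (6, 18)) × (paths (6, 18) → (22, 19)) = C(24, 6) · C(17, 16) = 134596 · 17 = 2288132. Avoidance count = 244662670200 − 2288132 = 244660382068.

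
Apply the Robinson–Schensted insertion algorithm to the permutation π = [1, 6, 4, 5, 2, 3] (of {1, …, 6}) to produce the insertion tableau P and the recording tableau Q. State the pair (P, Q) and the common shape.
P = [1, 2, 3] / [4, 5] / [6];  Q = [1, 2, 4] / [3, 6] / [5];  common shape = (3, 2, 1)

Row-insert the values π_1, π_2, … into P one at a time, bumping the leftmost entry strictly greater than the inserted value down to the next row. The recording tableau Q records, in position (i, j), the step at which that cell was added to P.
  Insert 1 (step 1): P = [1];  Q = [1]
  Insert 6 (step 2): P = [1, 6];  Q = [1, 2]
  Insert 4 (step 3): P = [1, 4] / [6];  Q = [1, 2] / [3]
  Insert 5 (step 4): P = [1, 4, 5] / [6];  Q = [1, 2, 4] / [3]
  Insert 2 (step 5): P = [1, 2, 5] / [4] / [6];  Q = [1, 2, 4] / [3] / [5]
  Insert 3 (step 6): P = [1, 2, 3] / [4, 5] / [6];  Q = [1, 2, 4] / [3, 6] / [5]
Final shape: (3, 2, 1).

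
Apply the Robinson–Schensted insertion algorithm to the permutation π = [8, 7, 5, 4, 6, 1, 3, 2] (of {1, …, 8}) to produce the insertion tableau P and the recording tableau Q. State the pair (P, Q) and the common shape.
P = [1, 2] / [3, 6] / [4] / [5] / [7] / [8];  Q = [1, 5] / [2, 7] / [3] / [4] / [6] / [8];  common shape = (2, 2, 1, 1, 1, 1)

Row-insert the values π_1, π_2, … into P one at a time, bumping the leftmost entry strictly greater than the inserted value down to the next row. The recording tableau Q records, in position (i, j), the step at which that cell was added to P.
  Insert 8 (step 1): P = [8];  Q = [1]
  Insert 7 (step 2): P = [7] / [8];  Q = [1] / [2]
  Insert 5 (step 3): P = [5] / [7] / [8];  Q = [1] / [2] / [3]
  Insert 4 (step 4): P = [4] / [5] / [7] / [8];  Q = [1] / [2] / [3] / [4]
  Insert 6 (step 5): P = [4, 6] / [5] / [7] / [8];  Q = [1, 5] / [2] / [3] / [4]
  Insert 1 (step 6): P = [1, 6] / [4] / [5] / [7] / [8];  Q = [1, 5] / [2] / [3] / [4] / [6]
  Insert 3 (step 7): P = [1, 3] / [4, 6] / [5] / [7] / [8];  Q = [1, 5] / [2, 7] / [3] / [4] / [6]
  Insert 2 (step 8): P = [1, 2] / [3, 6] / [4] / [5] / [7] / [8];  Q = [1, 5] / [2, 7] / [3] / [4] / [6] / [8]
Final shape: (2, 2, 1, 1, 1, 1).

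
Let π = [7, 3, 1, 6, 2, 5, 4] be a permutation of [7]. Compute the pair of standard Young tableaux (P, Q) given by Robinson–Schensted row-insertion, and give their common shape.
P = [1, 2, 4] / [3, 5] / [6] / [7];  Q = [1, 4, 6] / [2, 5] / [3] / [7];  common shape = (3, 2, 1, 1)

Row-insert the values π_1, π_2, … into P one at a time, bumping the leftmost entry strictly greater than the inserted value down to the next row. The recording tableau Q records, in position (i, j), the step at which that cell was added to P.
  Insert 7 (step 1): P = [7];  Q = [1]
  Insert 3 (step 2): P = [3] / [7];  Q = [1] / [2]
  Insert 1 (step 3): P = [1] / [3] / [7];  Q = [1] / [2] / [3]
  Insert 6 (step 4): P = [1, 6] / [3] / [7];  Q = [1, 4] / [2] / [3]
  Insert 2 (step 5): P = [1, 2] / [3, 6] / [7];  Q = [1, 4] / [2, 5] / [3]
  Insert 5 (step 6): P = [1, 2, 5] / [3, 6] / [7];  Q = [1, 4, 6] / [2, 5] / [3]
  Insert 4 (step 7): P = [1, 2, 4] / [3, 5] / [6] / [7];  Q = [1, 4, 6] / [2, 5] / [3] / [7]
Final shape: (3, 2, 1, 1).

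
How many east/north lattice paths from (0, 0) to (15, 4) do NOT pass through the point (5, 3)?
Number of paths = 3260

Total paths from (0, 0) to (15, 4): C(19, 15) = 3876. Paths through (5, 3): (paths (0, 0) → (5, 3)) × (paths (5, 3) → (15, 4)) = C(8, 5) · C(11, 10) = 56 · 11 = 616. Avoidance count = 3876 − 616 = 3260.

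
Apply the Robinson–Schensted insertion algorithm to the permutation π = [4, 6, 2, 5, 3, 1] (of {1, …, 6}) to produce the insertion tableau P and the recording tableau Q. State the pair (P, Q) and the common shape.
P = [1, 3] / [2, 5] / [4] / [6];  Q = [1, 2] / [3, 4] / [5] / [6];  common shape = (2, 2, 1, 1)

Row-insert the values π_1, π_2, … into P one at a time, bumping the leftmost entry strictly greater than the inserted value down to the next row. The recording tableau Q records, in position (i, j), the step at which that cell was added to P.
  Insert 4 (step 1): P = [4];  Q = [1]
  Insert 6 (step 2): P = [4, 6];  Q = [1, 2]
  Insert 2 (step 3): P = [2, 6] / [4];  Q = [1, 2] / [3]
  Insert 5 (step 4): P = [2, 5] / [4, 6];  Q = [1, 2] / [3, 4]
  Insert 3 (step 5): P = [2, 3] / [4, 5] / [6];  Q = [1, 2] / [3, 4] / [5]
  Insert 1 (step 6): P = [1, 3] / [2, 5] / [4] / [6];  Q = [1, 2] / [3, 4] / [5] / [6]
Final shape: (2, 2, 1, 1).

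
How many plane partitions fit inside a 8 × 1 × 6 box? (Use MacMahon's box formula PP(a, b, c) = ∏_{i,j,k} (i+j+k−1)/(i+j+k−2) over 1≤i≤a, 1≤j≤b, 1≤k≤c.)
PP(8, 1, 6) = 3003

Evaluate the triple product over i = 1..8, j = 1..1, k = 1..6. The factors are (2/1) · (3/2) · (4/3) · (5/4) · (6/5) · (7/6) · (3/2) · (4/3) · … (48 factors total). The numerators and denominators telescope so the product is an integer; carrying out the multiplication exactly gives PP(8, 1, 6) = 3003.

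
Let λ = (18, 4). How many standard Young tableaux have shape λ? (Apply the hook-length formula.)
# SYT of shape (18, 4) = 5775

Hook-length formula: f^λ = n! / Π hook(c), product over all cells c of the Young diagram. For λ = (18, 4), n = 22 boxes. Hook lengths by row (left-to-right, top-to-bottom): [19, 18, 17, 16, 14, 13, 12, 11, 10, 9, 8, 7, 6, 5, 4, 3, 2, 1]; [4, 3, 2, 1]. Product of hooks = 194632160654131200. So f^λ = 22! / 194632160654131200 = 1124000727777607680000 / 194632160654131200 = 5775.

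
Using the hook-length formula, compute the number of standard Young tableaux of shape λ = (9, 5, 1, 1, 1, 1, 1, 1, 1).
# SYT of shape (9, 5, 1, 1, 1, 1, 1, 1, 1) = 28528500

Hook-length formula: f^λ = n! / Π hook(c), product over all cells c of the Young diagram. For λ = (9, 5, 1, 1, 1, 1, 1, 1, 1), n = 21 boxes. Hook lengths by row (left-to-right, top-to-bottom): [17, 9, 8, 7, 6, 4, 3, 2, 1]; [12, 4, 3, 2, 1]; [7]; [6]; [5]; [4]; [3]; [2]; [1]. Product of hooks = 1790873763840. So f^λ = 21! / 1790873763840 = 51090942171709440000 / 1790873763840 = 28528500.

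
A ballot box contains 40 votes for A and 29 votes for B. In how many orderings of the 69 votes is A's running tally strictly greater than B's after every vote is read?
Strict-lead orderings = 3781522612668189928

Total orderings of the 69 votes with 40 for A: C(69, 40) = 23720460024918645912. By the Bertrand ballot formula (Cycle Lemma / reflection principle), the number of orderings in which A is strictly ahead of B throughout is (p − q)/(p + q) · C(p + q, p) = (40 − 29)/(40 + 29) · 23720460024918645912 = 3781522612668189928.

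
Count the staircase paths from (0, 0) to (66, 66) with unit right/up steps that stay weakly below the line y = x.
C_66 = 5632681584560312734993915705849145100

These NE paths below the diagonal are counted by the Catalan number C_n = (1/(n + 1)) · C(2n, n). For n = 66: C_66 = (1/67) · C(132, 66) = 377389666165540953244592352291892721700/67 = 5632681584560312734993915705849145100.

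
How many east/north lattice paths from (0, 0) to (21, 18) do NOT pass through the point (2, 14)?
Number of paths = 62358081390

Total paths from (0, 0) to (21, 18): C(39, 21) = 62359143990. Paths through (2, 14): (paths (0, 0) → (2, 14)) × (paths (2, 14) → (21, 18)) = C(16, 2) · C(23, 19) = 120 · 8855 = 1062600. Avoidance count = 62359143990 − 1062600 = 62358081390.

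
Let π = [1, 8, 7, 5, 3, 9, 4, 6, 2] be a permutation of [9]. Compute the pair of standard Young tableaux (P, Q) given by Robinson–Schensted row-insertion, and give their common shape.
P = [1, 2, 4, 6] / [3, 9] / [5] / [7] / [8];  Q = [1, 2, 6, 8] / [3, 7] / [4] / [5] / [9];  common shape = (4, 2, 1, 1, 1)

Row-insert the values π_1, π_2, … into P one at a time, bumping the leftmost entry strictly greater than the inserted value down to the next row. The recording tableau Q records, in position (i, j), the step at which that cell was added to P.
  Insert 1 (step 1): P = [1];  Q = [1]
  Insert 8 (step 2): P = [1, 8];  Q = [1, 2]
  Insert 7 (step 3): P = [1, 7] / [8];  Q = [1, 2] / [3]
  Insert 5 (step 4): P = [1, 5] / [7] / [8];  Q = [1, 2] / [3] / [4]
  Insert 3 (step 5): P = [1, 3] / [5] / [7] / [8];  Q = [1, 2] / [3] / [4] / [5]
  Insert 9 (step 6): P = [1, 3, 9] / [5] / [7] / [8];  Q = [1, 2, 6] / [3] / [4] / [5]
  Insert 4 (step 7): P = [1, 3, 4] / [5, 9] / [7] / [8];  Q = [1, 2, 6] / [3, 7] / [4] / [5]
  Insert 6 (step 8): P = [1, 3, 4, 6] / [5, 9] / [7] / [8];  Q = [1, 2, 6, 8] / [3, 7] / [4] / [5]
  Insert 2 (step 9): P = [1, 2, 4, 6] / [3, 9] / [5] / [7] / [8];  Q = [1, 2, 6, 8] / [3, 7] / [4] / [5] / [9]
Final shape: (4, 2, 1, 1, 1).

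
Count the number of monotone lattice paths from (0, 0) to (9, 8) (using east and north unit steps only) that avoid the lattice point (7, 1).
Number of paths = 24022

Total paths from (0, 0) to (9, 8): C(17, 9) = 24310. Paths through (7, 1): (paths (0, 0) → (7, 1)) × (paths (7, 1) → (9, 8)) = C(8, 7) · C(9, 2) = 8 · 36 = 288. Avoidance count = 24310 − 288 = 24022.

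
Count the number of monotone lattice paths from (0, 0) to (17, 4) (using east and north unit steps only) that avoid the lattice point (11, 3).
Number of paths = 3437

Total paths from (0, 0) to (17, 4): C(21, 17) = 5985. Paths through (11, 3): (paths (0, 0) → (11, 3)) × (paths (11, 3) → (17, 4)) = C(14, 11) · C(7, 6) = 364 · 7 = 2548. Avoidance count = 5985 − 2548 = 3437.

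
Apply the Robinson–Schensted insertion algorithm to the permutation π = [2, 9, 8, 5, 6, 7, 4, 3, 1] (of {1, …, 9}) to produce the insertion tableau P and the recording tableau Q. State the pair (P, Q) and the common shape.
P = [1, 3, 6, 7] / [2] / [4] / [5] / [8] / [9];  Q = [1, 2, 5, 6] / [3] / [4] / [7] / [8] / [9];  common shape = (4, 1, 1, 1, 1, 1)

Row-insert the values π_1, π_2, … into P one at a time, bumping the leftmost entry strictly greater than the inserted value down to the next row. The recording tableau Q records, in position (i, j), the step at which that cell was added to P.
  Insert 2 (step 1): P = [2];  Q = [1]
  Insert 9 (step 2): P = [2, 9];  Q = [1, 2]
  Insert 8 (step 3): P = [2, 8] / [9];  Q = [1, 2] / [3]
  Insert 5 (step 4): P = [2, 5] / [8] / [9];  Q = [1, 2] / [3] / [4]
  Insert 6 (step 5): P = [2, 5, 6] / [8] / [9];  Q = [1, 2, 5] / [3] / [4]
  Insert 7 (step 6): P = [2, 5, 6, 7] / [8] / [9];  Q = [1, 2, 5, 6] / [3] / [4]
  Insert 4 (step 7): P = [2, 4, 6, 7] / [5] / [8] / [9];  Q = [1, 2, 5, 6] / [3] / [4] / [7]
  Insert 3 (step 8): P = [2, 3, 6, 7] / [4] / [5] / [8] / [9];  Q = [1, 2, 5, 6] / [3] / [4] / [7] / [8]
  Insert 1 (step 9): P = [1, 3, 6, 7] / [2] / [4] / [5] / [8] / [9];  Q = [1, 2, 5, 6] / [3] / [4] / [7] / [8] / [9]
Final shape: (4, 1, 1, 1, 1, 1).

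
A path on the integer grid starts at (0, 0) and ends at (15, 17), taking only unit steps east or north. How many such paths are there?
Number of paths = 565722720

A monotone lattice path from (0, 0) to (15, 17) consists of 15 east steps and 17 north steps in some order, so it is determined by which 15 of the 32 steps are east. The count is C(32, 15) = 565722720.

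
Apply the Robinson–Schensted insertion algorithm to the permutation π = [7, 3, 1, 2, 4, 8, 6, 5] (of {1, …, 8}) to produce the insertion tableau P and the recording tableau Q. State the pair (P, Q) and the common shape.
P = [1, 2, 4, 5] / [3, 6] / [7, 8];  Q = [1, 4, 5, 6] / [2, 7] / [3, 8];  common shape = (4, 2, 2)

Row-insert the values π_1, π_2, … into P one at a time, bumping the leftmost entry strictly greater than the inserted value down to the next row. The recording tableau Q records, in position (i, j), the step at which that cell was added to P.
  Insert 7 (step 1): P = [7];  Q = [1]
  Insert 3 (step 2): P = [3] / [7];  Q = [1] / [2]
  Insert 1 (step 3): P = [1] / [3] / [7];  Q = [1] / [2] / [3]
  Insert 2 (step 4): P = [1, 2] / [3] / [7];  Q = [1, 4] / [2] / [3]
  Insert 4 (step 5): P = [1, 2, 4] / [3] / [7];  Q = [1, 4, 5] / [2] / [3]
  Insert 8 (step 6): P = [1, 2, 4, 8] / [3] / [7];  Q = [1, 4, 5, 6] / [2] / [3]
  Insert 6 (step 7): P = [1, 2, 4, 6] / [3, 8] / [7];  Q = [1, 4, 5, 6] / [2, 7] / [3]
  Insert 5 (step 8): P = [1, 2, 4, 5] / [3, 6] / [7, 8];  Q = [1, 4, 5, 6] / [2, 7] / [3, 8]
Final shape: (4, 2, 2).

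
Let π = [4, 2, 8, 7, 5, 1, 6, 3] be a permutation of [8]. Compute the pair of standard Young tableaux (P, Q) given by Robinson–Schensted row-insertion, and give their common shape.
P = [1, 3, 6] / [2, 5] / [4, 7] / [8];  Q = [1, 3, 7] / [2, 4] / [5, 8] / [6];  common shape = (3, 2, 2, 1)

Row-insert the values π_1, π_2, … into P one at a time, bumping the leftmost entry strictly greater than the inserted value down to the next row. The recording tableau Q records, in position (i, j), the step at which that cell was added to P.
  Insert 4 (step 1): P = [4];  Q = [1]
  Insert 2 (step 2): P = [2] / [4];  Q = [1] / [2]
  Insert 8 (step 3): P = [2, 8] / [4];  Q = [1, 3] / [2]
  Insert 7 (step 4): P = [2, 7] / [4, 8];  Q = [1, 3] / [2, 4]
  Insert 5 (step 5): P = [2, 5] / [4, 7] / [8];  Q = [1, 3] / [2, 4] / [5]
  Insert 1 (step 6): P = [1, 5] / [2, 7] / [4] / [8];  Q = [1, 3] / [2, 4] / [5] / [6]
  Insert 6 (step 7): P = [1, 5, 6] / [2, 7] / [4] / [8];  Q = [1, 3, 7] / [2, 4] / [5] / [6]
  Insert 3 (step 8): P = [1, 3, 6] / [2, 5] / [4, 7] / [8];  Q = [1, 3, 7] / [2, 4] / [5, 8] / [6]
Final shape: (3, 2, 2, 1).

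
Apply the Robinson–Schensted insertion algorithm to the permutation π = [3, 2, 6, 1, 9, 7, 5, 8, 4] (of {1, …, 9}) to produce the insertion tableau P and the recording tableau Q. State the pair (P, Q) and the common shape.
P = [1, 4, 7, 8] / [2, 5] / [3, 6] / [9];  Q = [1, 3, 5, 8] / [2, 6] / [4, 7] / [9];  common shape = (4, 2, 2, 1)

Row-insert the values π_1, π_2, … into P one at a time, bumping the leftmost entry strictly greater than the inserted value down to the next row. The recording tableau Q records, in position (i, j), the step at which that cell was added to P.
  Insert 3 (step 1): P = [3];  Q = [1]
  Insert 2 (step 2): P = [2] / [3];  Q = [1] / [2]
  Insert 6 (step 3): P = [2, 6] / [3];  Q = [1, 3] / [2]
  Insert 1 (step 4): P = [1, 6] / [2] / [3];  Q = [1, 3] / [2] / [4]
  Insert 9 (step 5): P = [1, 6, 9] / [2] / [3];  Q = [1, 3, 5] / [2] / [4]
  Insert 7 (step 6): P = [1, 6, 7] / [2, 9] / [3];  Q = [1, 3, 5] / [2, 6] / [4]
  Insert 5 (step 7): P = [1, 5, 7] / [2, 6] / [3, 9];  Q = [1, 3, 5] / [2, 6] / [4, 7]
  Insert 8 (step 8): P = [1, 5, 7, 8] / [2, 6] / [3, 9];  Q = [1, 3, 5, 8] / [2, 6] / [4, 7]
  Insert 4 (step 9): P = [1, 4, 7, 8] / [2, 5] / [3, 6] / [9];  Q = [1, 3, 5, 8] / [2, 6] / [4, 7] / [9]
Final shape: (4, 2, 2, 1).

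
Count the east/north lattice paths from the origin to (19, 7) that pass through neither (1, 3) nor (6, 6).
Number of paths = 618740

Inclusion–exclusion. Total paths: C(26, 19) = 657800. Through P₁: C(4, 1)·C(22, 18) = 29260. Through P₂: C(12, 6)·C(14, 13) = 12936. Since P₁ is strictly southwest of P₂, a monotone path through both must visit P₁ then P₂; paths through both = C(4, 1)·C(8, 5)·C(14, 13) = 3136. Avoid both = 657800 − 29260 − 12936 + 3136 = 618740.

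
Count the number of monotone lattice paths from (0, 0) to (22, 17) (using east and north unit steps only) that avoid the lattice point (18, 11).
Number of paths = 43755686910

Total paths from (0, 0) to (22, 17): C(39, 22) = 51021117810. Paths through (18, 11): (paths (0, 0) → (18, 11)) × (paths (18, 11) → (22, 17)) = C(29, 18) · C(10, 4) = 34597290 · 210 = 7265430900. Avoidance count = 51021117810 − 7265430900 = 43755686910.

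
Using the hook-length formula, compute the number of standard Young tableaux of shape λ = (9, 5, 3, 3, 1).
# SYT of shape (9, 5, 3, 3, 1) = 307676880

Hook-length formula: f^λ = n! / Π hook(c), product over all cells c of the Young diagram. For λ = (9, 5, 3, 3, 1), n = 21 boxes. Hook lengths by row (left-to-right, top-to-bottom): [13, 11, 10, 7, 6, 4, 3, 2, 1]; [8, 6, 5, 2, 1]; [5, 3, 2]; [4, 2, 1]; [1]. Product of hooks = 166053888000. So f^λ = 21! / 166053888000 = 51090942171709440000 / 166053888000 = 307676880.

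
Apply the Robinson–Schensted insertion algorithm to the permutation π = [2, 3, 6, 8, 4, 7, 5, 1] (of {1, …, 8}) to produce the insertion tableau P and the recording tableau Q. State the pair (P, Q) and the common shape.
P = [1, 3, 4, 5] / [2, 7] / [6] / [8];  Q = [1, 2, 3, 4] / [5, 6] / [7] / [8];  common shape = (4, 2, 1, 1)

Row-insert the values π_1, π_2, … into P one at a time, bumping the leftmost entry strictly greater than the inserted value down to the next row. The recording tableau Q records, in position (i, j), the step at which that cell was added to P.
  Insert 2 (step 1): P = [2];  Q = [1]
  Insert 3 (step 2): P = [2, 3];  Q = [1, 2]
  Insert 6 (step 3): P = [2, 3, 6];  Q = [1, 2, 3]
  Insert 8 (step 4): P = [2, 3, 6, 8];  Q = [1, 2, 3, 4]
  Insert 4 (step 5): P = [2, 3, 4, 8] / [6];  Q = [1, 2, 3, 4] / [5]
  Insert 7 (step 6): P = [2, 3, 4, 7] / [6, 8];  Q = [1, 2, 3, 4] / [5, 6]
  Insert 5 (step 7): P = [2, 3, 4, 5] / [6, 7] / [8];  Q = [1, 2, 3, 4] / [5, 6] / [7]
  Insert 1 (step 8): P = [1, 3, 4, 5] / [2, 7] / [6] / [8];  Q = [1, 2, 3, 4] / [5, 6] / [7] / [8]
Final shape: (4, 2, 1, 1).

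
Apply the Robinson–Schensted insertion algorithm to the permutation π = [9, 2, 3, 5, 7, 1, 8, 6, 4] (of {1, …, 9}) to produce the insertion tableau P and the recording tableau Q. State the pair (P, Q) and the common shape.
P = [1, 3, 4, 6, 8] / [2, 5] / [7] / [9];  Q = [1, 3, 4, 5, 7] / [2, 8] / [6] / [9];  common shape = (5, 2, 1, 1)

Row-insert the values π_1, π_2, … into P one at a time, bumping the leftmost entry strictly greater than the inserted value down to the next row. The recording tableau Q records, in position (i, j), the step at which that cell was added to P.
  Insert 9 (step 1): P = [9];  Q = [1]
  Insert 2 (step 2): P = [2] / [9];  Q = [1] / [2]
  Insert 3 (step 3): P = [2, 3] / [9];  Q = [1, 3] / [2]
  Insert 5 (step 4): P = [2, 3, 5] / [9];  Q = [1, 3, 4] / [2]
  Insert 7 (step 5): P = [2, 3, 5, 7] / [9];  Q = [1, 3, 4, 5] / [2]
  Insert 1 (step 6): P = [1, 3, 5, 7] / [2] / [9];  Q = [1, 3, 4, 5] / [2] / [6]
  Insert 8 (step 7): P = [1, 3, 5, 7, 8] / [2] / [9];  Q = [1, 3, 4, 5, 7] / [2] / [6]
  Insert 6 (step 8): P = [1, 3, 5, 6, 8] / [2, 7] / [9];  Q = [1, 3, 4, 5, 7] / [2, 8] / [6]
  Insert 4 (step 9): P = [1, 3, 4, 6, 8] / [2, 5] / [7] / [9];  Q = [1, 3, 4, 5, 7] / [2, 8] / [6] / [9]
Final shape: (5, 2, 1, 1).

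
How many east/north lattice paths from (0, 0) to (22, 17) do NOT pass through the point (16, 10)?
Number of paths = 41906180550

Total paths from (0, 0) to (22, 17): C(39, 22) = 51021117810. Paths through (16, 10): (paths (0, 0) → (16, 10)) × (paths (16, 10) → (22, 17)) = C(26, 16) · C(13, 6) = 5311735 · 1716 = 9114937260. Avoidance count = 51021117810 − 9114937260 = 41906180550.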